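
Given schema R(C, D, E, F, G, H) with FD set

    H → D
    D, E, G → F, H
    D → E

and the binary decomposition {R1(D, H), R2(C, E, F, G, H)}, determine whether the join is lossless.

Common attributes: R1 ∩ R2 = {H}.
Closure of {H}: H → D applies, adding D; D → E applies, adding E. So (H)⁺ = {D, E, H}.
This closure contains every attribute of R1, so R1 ∩ R2 → R1. The join is lossless.

Yes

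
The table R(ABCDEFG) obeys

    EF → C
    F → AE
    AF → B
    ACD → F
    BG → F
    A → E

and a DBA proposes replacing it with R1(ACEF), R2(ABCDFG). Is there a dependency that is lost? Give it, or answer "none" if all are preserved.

EF → C lies within R1.
F → AE lies within R1.
AF → B lies within R2.
ACD → F lies within R2.
BG → F lies within R2.
A → E lies within R1.
Every dependency is enforceable on the fragments, so the decomposition is dependency-preserving.

none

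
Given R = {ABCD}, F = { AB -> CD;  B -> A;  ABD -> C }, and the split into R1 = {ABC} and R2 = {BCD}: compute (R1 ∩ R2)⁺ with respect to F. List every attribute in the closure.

ABCD

R1 ∩ R2 = {BC}.
B → A applies, adding A
AB → CD applies, adding D
Closure: {ABCD}.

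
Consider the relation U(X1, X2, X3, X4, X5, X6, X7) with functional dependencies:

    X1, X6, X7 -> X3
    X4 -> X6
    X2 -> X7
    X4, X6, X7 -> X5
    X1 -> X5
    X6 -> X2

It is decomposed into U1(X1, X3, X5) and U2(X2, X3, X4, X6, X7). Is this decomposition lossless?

No

Common attributes: U1 ∩ U2 = {X3}.
No dependency enlarges {X3}, so (X3)⁺ = {X3}.
The closure contains neither all of U1 = {X1, X3, X5} nor all of U2 = {X2, X3, X4, X6, X7}, so the common attributes are not a superkey of either fragment. The join is lossy.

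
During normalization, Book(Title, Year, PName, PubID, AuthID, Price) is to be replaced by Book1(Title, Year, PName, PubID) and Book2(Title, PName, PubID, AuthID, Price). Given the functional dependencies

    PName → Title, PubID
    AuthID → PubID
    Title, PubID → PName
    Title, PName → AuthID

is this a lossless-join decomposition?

Common attributes: Book1 ∩ Book2 = {Title, PName, PubID}.
Closure of {Title, PName, PubID}: Title, PName → AuthID applies, adding AuthID. So (Title, PName, PubID)⁺ = {Title, PName, PubID, AuthID}.
The closure contains neither all of Book1 = {Title, Year, PName, PubID} nor all of Book2 = {Title, PName, PubID, AuthID, Price}, so the common attributes are not a superkey of either fragment. The join is lossy.

No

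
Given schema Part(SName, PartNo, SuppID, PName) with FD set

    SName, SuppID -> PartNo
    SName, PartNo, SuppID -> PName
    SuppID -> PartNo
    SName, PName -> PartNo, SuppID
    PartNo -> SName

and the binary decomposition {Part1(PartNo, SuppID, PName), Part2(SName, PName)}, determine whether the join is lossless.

Common attributes: Part1 ∩ Part2 = {PName}.
No dependency enlarges {PName}, so (PName)⁺ = {PName}.
The closure contains neither all of Part1 = {PartNo, SuppID, PName} nor all of Part2 = {SName, PName}, so the common attributes are not a superkey of either fragment. The join is lossy.

No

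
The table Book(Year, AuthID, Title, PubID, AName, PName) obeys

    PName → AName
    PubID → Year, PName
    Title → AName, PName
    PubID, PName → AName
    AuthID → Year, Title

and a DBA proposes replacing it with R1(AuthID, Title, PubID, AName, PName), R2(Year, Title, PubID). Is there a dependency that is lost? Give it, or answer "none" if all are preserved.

AuthID → Year, Title

Check AuthID → Year, Title: no single fragment contains all of {Year, AuthID, Title}, and the restricted closure of {AuthID} across the fragments never reaches {Year, Title}.
PName → AName is preserved.
PubID → Year, PName is preserved.
Title → AName, PName is preserved.
PubID, PName → AName is preserved.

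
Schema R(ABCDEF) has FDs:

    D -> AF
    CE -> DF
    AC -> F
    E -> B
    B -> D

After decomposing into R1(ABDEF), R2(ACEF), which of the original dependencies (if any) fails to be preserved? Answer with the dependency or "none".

D → AF lies within R1.
CE → DF: restricted closure across fragments reaches DF.
AC → F lies within R2.
E → B lies within R1.
B → D lies within R1.
Every dependency is enforceable on the fragments, so the decomposition is dependency-preserving.

none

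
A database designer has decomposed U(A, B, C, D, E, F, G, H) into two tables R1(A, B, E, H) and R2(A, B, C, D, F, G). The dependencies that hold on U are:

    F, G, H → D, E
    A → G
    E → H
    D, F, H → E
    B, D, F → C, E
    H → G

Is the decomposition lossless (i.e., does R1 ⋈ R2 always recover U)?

Common attributes: R1 ∩ R2 = {A, B}.
Closure of {A, B}: A → G applies, adding G. So (A, B)⁺ = {A, B, G}.
The closure contains neither all of R1 = {A, B, E, H} nor all of R2 = {A, B, C, D, F, G}, so the common attributes are not a superkey of either fragment. The join is lossy.

No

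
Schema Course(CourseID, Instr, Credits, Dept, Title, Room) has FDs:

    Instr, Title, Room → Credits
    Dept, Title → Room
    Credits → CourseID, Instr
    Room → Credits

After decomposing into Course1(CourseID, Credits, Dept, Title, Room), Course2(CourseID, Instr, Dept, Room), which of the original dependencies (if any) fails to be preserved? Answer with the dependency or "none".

Credits → CourseID, Instr

Check Credits → CourseID, Instr: no single fragment contains all of {CourseID, Instr, Credits}, and the restricted closure of {Credits} across the fragments never reaches {CourseID, Instr}.
Instr, Title, Room → Credits is preserved.
Dept, Title → Room is preserved.
Room → Credits is preserved.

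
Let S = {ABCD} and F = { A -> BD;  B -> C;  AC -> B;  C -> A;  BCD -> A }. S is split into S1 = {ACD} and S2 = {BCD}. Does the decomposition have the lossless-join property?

Yes

Common attributes: S1 ∩ S2 = {CD}.
Closure of {CD}: C → A applies, adding A; A → BD applies, adding B. So (CD)⁺ = {ABCD}.
This closure contains every attribute of S1, so S1 ∩ S2 → S1. The join is lossless.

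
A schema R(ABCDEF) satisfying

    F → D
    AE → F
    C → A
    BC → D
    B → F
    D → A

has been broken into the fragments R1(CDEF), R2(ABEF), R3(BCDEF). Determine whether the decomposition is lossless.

Yes

Chase test. Columns are ABCDEF; row i has aⱼ where attribute j ∈ Ri, else bᵢⱼ.
Initial tableau (one row per fragment):
  row 1: b11 b12 a3 a4 a5 a6
  row 2: a1 a2 b23 b24 a5 a6
  row 3: b31 a2 a3 a4 a5 a6
Rows 1 and 2 agree on F; apply F→D and equate their D entries.
Rows 1 and 3 agree on C; apply C→A and equate their A entries.
Rows 1 and 2 agree on D; apply D→A and equate their A entries.
Row 3 is now all distinguished symbols — the join is lossless.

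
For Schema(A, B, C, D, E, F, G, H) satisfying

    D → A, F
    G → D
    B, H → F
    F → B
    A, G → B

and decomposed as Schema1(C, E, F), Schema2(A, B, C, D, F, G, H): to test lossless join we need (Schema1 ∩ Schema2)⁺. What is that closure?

B, C, F

Schema1 ∩ Schema2 = {C, F}.
F → B applies, adding B
Closure: {B, C, F}.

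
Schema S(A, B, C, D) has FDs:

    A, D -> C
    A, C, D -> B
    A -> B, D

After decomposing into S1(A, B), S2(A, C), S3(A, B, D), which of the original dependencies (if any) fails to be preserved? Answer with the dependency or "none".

A, D → C: restricted closure across fragments reaches C.
A, C, D → B: restricted closure across fragments reaches B.
A → B, D lies within S3.
Every dependency is enforceable on the fragments, so the decomposition is dependency-preserving.

none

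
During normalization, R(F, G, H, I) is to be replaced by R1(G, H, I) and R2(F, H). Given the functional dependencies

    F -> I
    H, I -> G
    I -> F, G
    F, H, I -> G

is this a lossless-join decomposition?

No

Common attributes: R1 ∩ R2 = {H}.
No dependency enlarges {H}, so (H)⁺ = {H}.
The closure contains neither all of R1 = {G, H, I} nor all of R2 = {F, H}, so the common attributes are not a superkey of either fragment. The join is lossy.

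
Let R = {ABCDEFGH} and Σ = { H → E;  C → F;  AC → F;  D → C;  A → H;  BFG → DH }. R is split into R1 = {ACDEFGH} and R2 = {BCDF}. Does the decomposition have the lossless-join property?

Common attributes: R1 ∩ R2 = {CDF}.
No dependency enlarges {CDF}, so (CDF)⁺ = {CDF}.
The closure contains neither all of R1 = {ACDEFGH} nor all of R2 = {BCDF}, so the common attributes are not a superkey of either fragment. The join is lossy.

No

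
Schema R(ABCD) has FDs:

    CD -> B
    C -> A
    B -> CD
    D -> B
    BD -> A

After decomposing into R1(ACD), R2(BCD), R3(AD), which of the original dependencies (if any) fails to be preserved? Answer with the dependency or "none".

none

CD → B lies within R2.
C → A lies within R1.
B → CD lies within R2.
D → B lies within R2.
BD → A: restricted closure across fragments reaches A.
Every dependency is enforceable on the fragments, so the decomposition is dependency-preserving.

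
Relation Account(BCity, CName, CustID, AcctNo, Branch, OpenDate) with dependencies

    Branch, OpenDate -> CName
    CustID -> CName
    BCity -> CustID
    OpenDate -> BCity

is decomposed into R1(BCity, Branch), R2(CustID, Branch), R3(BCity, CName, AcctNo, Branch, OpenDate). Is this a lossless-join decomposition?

No

Chase test. Columns are BCity, CName, CustID, AcctNo, Branch, OpenDate; row i has aⱼ where attribute j ∈ Ri, else bᵢⱼ.
Initial tableau (one row per fragment):
  row 1: a1 b12 b13 b14 a5 b16
  row 2: b21 b22 a3 b24 a5 b26
  row 3: a1 a2 b33 a4 a5 a6
Rows 1 and 3 agree on BCity; apply BCity→CustID and equate their CustID entries.
Rows 1 and 3 agree on CustID; apply CustID→CName and equate their CName entries.
No row becomes fully distinguished — the join is lossy.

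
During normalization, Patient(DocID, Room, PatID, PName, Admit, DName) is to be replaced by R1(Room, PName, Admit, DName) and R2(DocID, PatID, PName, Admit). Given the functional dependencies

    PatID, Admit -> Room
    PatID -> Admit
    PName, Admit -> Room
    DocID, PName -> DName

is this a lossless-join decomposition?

Common attributes: R1 ∩ R2 = {PName, Admit}.
Closure of {PName, Admit}: PName, Admit → Room applies, adding Room. So (PName, Admit)⁺ = {Room, PName, Admit}.
The closure contains neither all of R1 = {Room, PName, Admit, DName} nor all of R2 = {DocID, PatID, PName, Admit}, so the common attributes are not a superkey of either fragment. The join is lossy.

No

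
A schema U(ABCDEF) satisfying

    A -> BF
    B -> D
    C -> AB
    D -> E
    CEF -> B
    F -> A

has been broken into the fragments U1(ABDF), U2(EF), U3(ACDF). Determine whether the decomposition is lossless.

Chase test. Columns are ABCDEF; row i has aⱼ where attribute j ∈ Ui, else bᵢⱼ.
Initial tableau (one row per fragment):
  row 1: a1 a2 b13 a4 b15 a6
  row 2: b21 b22 b23 b24 a5 a6
  row 3: a1 b32 a3 a4 b35 a6
Rows 1 and 3 agree on A; apply A→BF and equate their BF entries.
Rows 1 and 3 agree on D; apply D→E and equate their E entries.
Rows 1 and 2 agree on F; apply F→A and equate their A entries.
Rows 1 and 2 agree on A; apply A→BF and equate their BF entries.
Rows 1 and 2 agree on B; apply B→D and equate their D entries.
Rows 1 and 2 agree on D; apply D→E and equate their E entries.
Row 3 is now all distinguished symbols — the join is lossless.

Yes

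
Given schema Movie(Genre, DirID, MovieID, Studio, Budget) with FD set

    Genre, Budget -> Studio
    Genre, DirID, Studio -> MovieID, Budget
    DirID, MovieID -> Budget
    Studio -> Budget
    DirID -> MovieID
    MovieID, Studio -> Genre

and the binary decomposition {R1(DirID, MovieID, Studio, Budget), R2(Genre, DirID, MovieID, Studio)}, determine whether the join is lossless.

Common attributes: R1 ∩ R2 = {DirID, MovieID, Studio}.
Closure of {DirID, MovieID, Studio}: DirID, MovieID → Budget applies, adding Budget; MovieID, Studio → Genre applies, adding Genre. So (DirID, MovieID, Studio)⁺ = {Genre, DirID, MovieID, Studio, Budget}.
This closure contains every attribute of R1, so R1 ∩ R2 → R1. The join is lossless.

Yes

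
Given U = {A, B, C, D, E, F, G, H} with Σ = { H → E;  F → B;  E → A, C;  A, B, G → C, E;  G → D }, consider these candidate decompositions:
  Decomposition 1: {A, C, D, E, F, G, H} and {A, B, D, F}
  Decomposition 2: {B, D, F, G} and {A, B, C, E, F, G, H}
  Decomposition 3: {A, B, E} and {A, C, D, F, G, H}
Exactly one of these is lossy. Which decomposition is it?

Decomposition 1: common = {A, D, F}, closure = {A, B, D, F} → lossless.
Decomposition 2: common = {B, F, G}, closure = {B, D, F, G} → lossless.
Decomposition 3: common = {A}, closure = {A} → lossy.

Decomposition 3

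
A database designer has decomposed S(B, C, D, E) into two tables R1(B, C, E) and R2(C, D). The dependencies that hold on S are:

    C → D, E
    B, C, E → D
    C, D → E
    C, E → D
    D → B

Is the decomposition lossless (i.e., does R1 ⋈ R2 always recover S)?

Common attributes: R1 ∩ R2 = {C}.
Closure of {C}: C → D, E applies, adding D, E; D → B applies, adding B. So (C)⁺ = {B, C, D, E}.
This closure contains every attribute of R1, so R1 ∩ R2 → R1. The join is lossless.

Yes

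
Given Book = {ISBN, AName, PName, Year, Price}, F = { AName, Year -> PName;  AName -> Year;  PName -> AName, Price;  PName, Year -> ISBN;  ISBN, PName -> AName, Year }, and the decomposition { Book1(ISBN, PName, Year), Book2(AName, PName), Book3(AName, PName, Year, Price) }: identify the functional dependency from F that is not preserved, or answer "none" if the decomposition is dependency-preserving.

none

AName, Year → PName lies within Book3.
AName → Year lies within Book3.
PName → AName, Price lies within Book3.
PName, Year → ISBN lies within Book1.
ISBN, PName → AName, Year: restricted closure across fragments reaches AName, Year.
Every dependency is enforceable on the fragments, so the decomposition is dependency-preserving.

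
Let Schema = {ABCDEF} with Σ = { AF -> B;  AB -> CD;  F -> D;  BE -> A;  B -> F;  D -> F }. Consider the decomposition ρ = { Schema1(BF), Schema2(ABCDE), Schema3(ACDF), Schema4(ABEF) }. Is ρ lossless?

Yes

Chase test. Columns are ABCDEF; row i has aⱼ where attribute j ∈ Schemai, else bᵢⱼ.
Initial tableau (one row per fragment):
  row 1: b11 a2 b13 b14 b15 a6
  row 2: a1 a2 a3 a4 a5 b26
  row 3: a1 b32 a3 a4 b35 a6
  row 4: a1 a2 b43 b44 a5 a6
Rows 3 and 4 agree on AF; apply AF→B and equate their B entries.
Rows 2 and 4 agree on AB; apply AB→CD and equate their CD entries.
Rows 1 and 3 agree on F; apply F→D and equate their D entries.
Rows 1 and 2 agree on B; apply B→F and equate their F entries.
Row 2 is now all distinguished symbols — the join is lossless.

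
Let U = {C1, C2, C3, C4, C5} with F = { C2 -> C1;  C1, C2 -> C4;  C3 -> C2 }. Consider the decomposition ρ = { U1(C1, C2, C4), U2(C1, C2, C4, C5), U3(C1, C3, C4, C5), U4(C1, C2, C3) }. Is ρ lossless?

Yes

Chase test. Columns are C1, C2, C3, C4, C5; row i has aⱼ where attribute j ∈ Ui, else bᵢⱼ.
Initial tableau (one row per fragment):
  row 1: a1 a2 b13 a4 b15
  row 2: a1 a2 b23 a4 a5
  row 3: a1 b32 a3 a4 a5
  row 4: a1 a2 a3 b44 b45
Rows 1 and 4 agree on C1, C2; apply C1, C2→C4 and equate their C4 entries.
Rows 3 and 4 agree on C3; apply C3→C2 and equate their C2 entries.
Row 3 is now all distinguished symbols — the join is lossless.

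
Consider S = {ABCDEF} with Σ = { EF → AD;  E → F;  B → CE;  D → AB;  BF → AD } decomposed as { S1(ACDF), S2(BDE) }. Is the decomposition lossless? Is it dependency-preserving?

Lossless test: (D)⁺ = {ABCDEF}, which contains all of one fragment — lossless.
Dependency preservation: EF → AD; E → F; B → CE; D → AB; BF → AD are not contained in any single fragment, but the restricted closure of each left-hand side across the fragments still reaches the right-hand side; the remaining FDs each lie inside some fragment. All dependencies are preserved.

lossless and dependency-preserving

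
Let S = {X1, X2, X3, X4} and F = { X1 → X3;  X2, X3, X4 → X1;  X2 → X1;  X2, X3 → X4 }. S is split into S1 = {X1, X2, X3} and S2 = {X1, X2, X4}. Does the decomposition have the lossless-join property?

Yes

Common attributes: S1 ∩ S2 = {X1, X2}.
Closure of {X1, X2}: X1 → X3 applies, adding X3; X2, X3 → X4 applies, adding X4. So (X1, X2)⁺ = {X1, X2, X3, X4}.
This closure contains every attribute of S1, so S1 ∩ S2 → S1. The join is lossless.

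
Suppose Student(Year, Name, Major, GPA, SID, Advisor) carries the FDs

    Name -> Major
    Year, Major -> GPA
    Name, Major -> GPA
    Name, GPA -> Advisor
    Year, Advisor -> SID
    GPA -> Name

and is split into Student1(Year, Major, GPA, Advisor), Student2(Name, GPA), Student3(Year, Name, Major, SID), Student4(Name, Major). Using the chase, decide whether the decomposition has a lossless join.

Yes

Chase test. Columns are Year, Name, Major, GPA, SID, Advisor; row i has aⱼ where attribute j ∈ Studenti, else bᵢⱼ.
Initial tableau (one row per fragment):
  row 1: a1 b12 a3 a4 b15 a6
  row 2: b21 a2 b23 a4 b25 b26
  row 3: a1 a2 a3 b34 a5 b36
  row 4: b41 a2 a3 b44 b45 b46
Rows 2 and 3 agree on Name; apply Name→Major and equate their Major entries.
Rows 1 and 3 agree on Year, Major; apply Year, Major→GPA and equate their GPA entries.
Rows 2 and 4 agree on Name, Major; apply Name, Major→GPA and equate their GPA entries.
Rows 2 and 3 agree on Name, GPA; apply Name, GPA→Advisor and equate their Advisor entries.
Rows 2 and 4 agree on Name, GPA; apply Name, GPA→Advisor and equate their Advisor entries.
Rows 1 and 2 agree on GPA; apply GPA→Name and equate their Name entries.
Rows 1 and 2 agree on Name, GPA; apply Name, GPA→Advisor and equate their Advisor entries.
Rows 1 and 3 agree on Year, Advisor; apply Year, Advisor→SID and equate their SID entries.
Row 1 is now all distinguished symbols — the join is lossless.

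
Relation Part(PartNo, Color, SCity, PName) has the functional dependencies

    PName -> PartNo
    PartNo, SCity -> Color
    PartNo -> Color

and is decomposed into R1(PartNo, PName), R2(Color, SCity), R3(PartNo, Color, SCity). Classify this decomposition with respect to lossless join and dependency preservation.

Lossless test (chase): Rows 1 and 3 agree on PartNo; apply PartNo→Color and equate their Color entries. No row becomes fully distinguished — the join is lossy.
Dependency preservation: every FD's attributes lie within a single fragment, so each can be enforced locally — preserved.

lossy but dependency-preserving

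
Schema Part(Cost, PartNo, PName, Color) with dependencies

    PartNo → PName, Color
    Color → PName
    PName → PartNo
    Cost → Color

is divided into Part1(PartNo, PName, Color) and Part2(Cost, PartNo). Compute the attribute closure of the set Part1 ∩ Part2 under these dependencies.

Part1 ∩ Part2 = {PartNo}.
PartNo → PName, Color applies, adding PName, Color
Closure: {PartNo, PName, Color}.

PartNo, PName, Color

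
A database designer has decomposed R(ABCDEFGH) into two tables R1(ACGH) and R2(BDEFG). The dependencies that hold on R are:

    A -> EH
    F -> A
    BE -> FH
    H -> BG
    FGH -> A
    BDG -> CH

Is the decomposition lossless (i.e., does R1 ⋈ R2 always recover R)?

Common attributes: R1 ∩ R2 = {G}.
No dependency enlarges {G}, so (G)⁺ = {G}.
The closure contains neither all of R1 = {ACGH} nor all of R2 = {BDEFG}, so the common attributes are not a superkey of either fragment. The join is lossy.

No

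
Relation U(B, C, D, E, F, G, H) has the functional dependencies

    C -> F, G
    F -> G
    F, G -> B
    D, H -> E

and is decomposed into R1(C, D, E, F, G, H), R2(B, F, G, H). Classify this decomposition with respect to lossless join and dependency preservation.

lossless and dependency-preserving

Lossless test: (F, G, H)⁺ = {B, F, G, H}, which contains all of one fragment — lossless.
Dependency preservation: every FD's attributes lie within a single fragment, so each can be enforced locally — preserved.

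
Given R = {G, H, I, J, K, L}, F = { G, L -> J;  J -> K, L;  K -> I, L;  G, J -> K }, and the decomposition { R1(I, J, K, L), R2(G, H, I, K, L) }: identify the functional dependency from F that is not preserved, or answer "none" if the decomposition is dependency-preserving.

Check G, L → J: no single fragment contains all of {G, J, L}, and the restricted closure of {G, L} across the fragments never reaches {J}.
J → K, L is preserved.
K → I, L is preserved.
G, J → K is preserved.

G, L -> J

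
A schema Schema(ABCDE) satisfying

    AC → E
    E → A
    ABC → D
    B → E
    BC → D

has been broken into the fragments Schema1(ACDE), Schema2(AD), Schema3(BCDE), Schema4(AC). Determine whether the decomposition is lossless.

Chase test. Columns are ABCDE; row i has aⱼ where attribute j ∈ Schemai, else bᵢⱼ.
Initial tableau (one row per fragment):
  row 1: a1 b12 a3 a4 a5
  row 2: a1 b22 b23 a4 b25
  row 3: b31 a2 a3 a4 a5
  row 4: a1 b42 a3 b44 b45
Rows 1 and 4 agree on AC; apply AC→E and equate their E entries.
Rows 1 and 3 agree on E; apply E→A and equate their A entries.
Row 3 is now all distinguished symbols — the join is lossless.

Yes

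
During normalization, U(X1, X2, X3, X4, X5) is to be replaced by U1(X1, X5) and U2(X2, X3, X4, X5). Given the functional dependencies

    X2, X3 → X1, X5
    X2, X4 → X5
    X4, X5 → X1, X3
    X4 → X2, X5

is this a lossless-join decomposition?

No

Common attributes: U1 ∩ U2 = {X5}.
No dependency enlarges {X5}, so (X5)⁺ = {X5}.
The closure contains neither all of U1 = {X1, X5} nor all of U2 = {X2, X3, X4, X5}, so the common attributes are not a superkey of either fragment. The join is lossy.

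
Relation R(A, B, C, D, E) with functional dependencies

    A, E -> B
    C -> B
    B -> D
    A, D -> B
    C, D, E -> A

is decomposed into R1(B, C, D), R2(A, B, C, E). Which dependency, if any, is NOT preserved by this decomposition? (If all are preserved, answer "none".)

Check A, D → B: no single fragment contains all of {A, B, D}, and the restricted closure of {A, D} across the fragments never reaches {B}.
A, E → B is preserved.
C → B is preserved.
B → D is preserved.
C, D, E → A is preserved.

A, D -> B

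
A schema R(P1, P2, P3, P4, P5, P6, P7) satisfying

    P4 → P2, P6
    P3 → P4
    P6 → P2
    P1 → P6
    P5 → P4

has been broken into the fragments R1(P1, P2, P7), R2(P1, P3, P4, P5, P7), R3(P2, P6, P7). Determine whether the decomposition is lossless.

Chase test. Columns are P1, P2, P3, P4, P5, P6, P7; row i has aⱼ where attribute j ∈ Ri, else bᵢⱼ.
Initial tableau (one row per fragment):
  row 1: a1 a2 b13 b14 b15 b16 a7
  row 2: a1 b22 a3 a4 a5 b26 a7
  row 3: b31 a2 b33 b34 b35 a6 a7
Rows 1 and 2 agree on P1; apply P1→P6 and equate their P6 entries.
Rows 1 and 2 agree on P6; apply P6→P2 and equate their P2 entries.
No row becomes fully distinguished — the join is lossy.

No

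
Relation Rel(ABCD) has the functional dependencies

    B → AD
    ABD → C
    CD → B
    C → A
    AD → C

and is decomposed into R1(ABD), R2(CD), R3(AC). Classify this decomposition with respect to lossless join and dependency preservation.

lossless but not dependency-preserving

Lossless test (chase): Rows 2 and 3 agree on C; apply C→A and equate their A entries. Rows 1 and 2 agree on AD; apply AD→C and equate their C entries. Rows 1 and 2 agree on CD; apply CD→B and equate their B entries. Row 1 is now all distinguished symbols — the join is lossless.
Dependency preservation: the restricted closure of {ABD} across the fragments never reaches {C}, so ABD → C cannot be enforced without a join — not preserved.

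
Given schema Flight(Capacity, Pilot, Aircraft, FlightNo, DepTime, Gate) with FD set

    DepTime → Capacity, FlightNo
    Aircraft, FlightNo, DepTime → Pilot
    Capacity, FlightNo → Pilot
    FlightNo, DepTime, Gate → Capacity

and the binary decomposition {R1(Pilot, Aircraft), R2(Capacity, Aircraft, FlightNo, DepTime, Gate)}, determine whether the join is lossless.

No

Common attributes: R1 ∩ R2 = {Aircraft}.
No dependency enlarges {Aircraft}, so (Aircraft)⁺ = {Aircraft}.
The closure contains neither all of R1 = {Pilot, Aircraft} nor all of R2 = {Capacity, Aircraft, FlightNo, DepTime, Gate}, so the common attributes are not a superkey of either fragment. The join is lossy.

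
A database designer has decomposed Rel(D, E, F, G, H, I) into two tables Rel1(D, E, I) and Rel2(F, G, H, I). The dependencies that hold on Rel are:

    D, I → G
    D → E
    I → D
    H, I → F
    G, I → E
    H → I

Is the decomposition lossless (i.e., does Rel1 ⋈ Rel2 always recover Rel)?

Common attributes: Rel1 ∩ Rel2 = {I}.
Closure of {I}: I → D applies, adding D; D, I → G applies, adding G; D → E applies, adding E. So (I)⁺ = {D, E, G, I}.
This closure contains every attribute of Rel1, so Rel1 ∩ Rel2 → Rel1. The join is lossless.

Yes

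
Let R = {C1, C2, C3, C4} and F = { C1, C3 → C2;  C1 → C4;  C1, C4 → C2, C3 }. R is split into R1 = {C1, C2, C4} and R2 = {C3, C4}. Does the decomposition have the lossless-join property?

Common attributes: R1 ∩ R2 = {C4}.
No dependency enlarges {C4}, so (C4)⁺ = {C4}.
The closure contains neither all of R1 = {C1, C2, C4} nor all of R2 = {C3, C4}, so the common attributes are not a superkey of either fragment. The join is lossy.

No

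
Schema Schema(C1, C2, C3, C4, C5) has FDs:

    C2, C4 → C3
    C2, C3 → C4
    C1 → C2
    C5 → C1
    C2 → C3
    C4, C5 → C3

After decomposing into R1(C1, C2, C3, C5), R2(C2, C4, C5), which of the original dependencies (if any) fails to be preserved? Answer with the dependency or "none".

C2, C4 → C3: restricted closure across fragments reaches C3.
C2, C3 → C4: restricted closure across fragments reaches C4.
C1 → C2 lies within R1.
C5 → C1 lies within R1.
C2 → C3 lies within R1.
C4, C5 → C3: restricted closure across fragments reaches C3.
Every dependency is enforceable on the fragments, so the decomposition is dependency-preserving.

none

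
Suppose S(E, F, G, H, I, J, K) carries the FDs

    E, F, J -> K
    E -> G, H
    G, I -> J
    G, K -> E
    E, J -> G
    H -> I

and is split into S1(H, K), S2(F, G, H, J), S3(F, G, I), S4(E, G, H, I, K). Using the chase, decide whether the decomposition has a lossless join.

Chase test. Columns are E, F, G, H, I, J, K; row i has aⱼ where attribute j ∈ Si, else bᵢⱼ.
Initial tableau (one row per fragment):
  row 1: b11 b12 b13 a4 b15 b16 a7
  row 2: b21 a2 a3 a4 b25 a6 b27
  row 3: b31 a2 a3 b34 a5 b36 b37
  row 4: a1 b42 a3 a4 a5 b46 a7
Rows 3 and 4 agree on G, I; apply G, I→J and equate their J entries.
Rows 1 and 2 agree on H; apply H→I and equate their I entries.
Rows 1 and 4 agree on H; apply H→I and equate their I entries.
Rows 2 and 3 agree on G, I; apply G, I→J and equate their J entries.
No row becomes fully distinguished — the join is lossy.

No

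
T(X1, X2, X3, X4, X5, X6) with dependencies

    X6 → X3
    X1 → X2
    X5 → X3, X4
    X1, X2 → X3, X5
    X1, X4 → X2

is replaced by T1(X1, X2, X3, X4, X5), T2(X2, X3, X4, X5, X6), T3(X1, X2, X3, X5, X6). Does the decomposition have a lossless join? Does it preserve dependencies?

Lossless test (chase): Rows 1 and 3 agree on X5; apply X5→X3, X4 and equate their X3, X4 entries. Row 3 is now all distinguished symbols — the join is lossless.
Dependency preservation: every FD's attributes lie within a single fragment, so each can be enforced locally — preserved.

lossless and dependency-preserving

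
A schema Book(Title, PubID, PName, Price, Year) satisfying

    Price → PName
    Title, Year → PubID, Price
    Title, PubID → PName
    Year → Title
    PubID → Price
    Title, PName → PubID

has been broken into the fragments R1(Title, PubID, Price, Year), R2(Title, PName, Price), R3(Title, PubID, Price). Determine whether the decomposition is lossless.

Yes

Chase test. Columns are Title, PubID, PName, Price, Year; row i has aⱼ where attribute j ∈ Ri, else bᵢⱼ.
Initial tableau (one row per fragment):
  row 1: a1 a2 b13 a4 a5
  row 2: a1 b22 a3 a4 b25
  row 3: a1 a2 b33 a4 b35
Rows 1 and 2 agree on Price; apply Price→PName and equate their PName entries.
Rows 1 and 3 agree on Price; apply Price→PName and equate their PName entries.
Rows 1 and 2 agree on Title, PName; apply Title, PName→PubID and equate their PubID entries.
Row 1 is now all distinguished symbols — the join is lossless.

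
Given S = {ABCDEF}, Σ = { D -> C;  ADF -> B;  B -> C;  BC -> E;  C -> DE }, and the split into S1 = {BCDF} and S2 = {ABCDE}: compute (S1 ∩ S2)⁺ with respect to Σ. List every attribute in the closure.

S1 ∩ S2 = {BCD}.
BC → E applies, adding E
Closure: {BCDE}.

BCDE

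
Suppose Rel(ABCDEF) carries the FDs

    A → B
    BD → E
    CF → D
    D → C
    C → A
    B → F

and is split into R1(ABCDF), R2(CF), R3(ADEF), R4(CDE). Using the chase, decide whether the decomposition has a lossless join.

Yes

Chase test. Columns are ABCDEF; row i has aⱼ where attribute j ∈ Ri, else bᵢⱼ.
Initial tableau (one row per fragment):
  row 1: a1 a2 a3 a4 b15 a6
  row 2: b21 b22 a3 b24 b25 a6
  row 3: a1 b32 b33 a4 a5 a6
  row 4: b41 b42 a3 a4 a5 b46
Rows 1 and 3 agree on A; apply A→B and equate their B entries.
Rows 1 and 3 agree on BD; apply BD→E and equate their E entries.
Rows 1 and 2 agree on CF; apply CF→D and equate their D entries.
Rows 1 and 3 agree on D; apply D→C and equate their C entries.
Rows 1 and 2 agree on C; apply C→A and equate their A entries.
Rows 1 and 4 agree on C; apply C→A and equate their A entries.
Rows 1 and 2 agree on A; apply A→B and equate their B entries.
Rows 1 and 4 agree on A; apply A→B and equate their B entries.
Rows 1 and 2 agree on BD; apply BD→E and equate their E entries.
Rows 1 and 4 agree on B; apply B→F and equate their F entries.
Row 1 is now all distinguished symbols — the join is lossless.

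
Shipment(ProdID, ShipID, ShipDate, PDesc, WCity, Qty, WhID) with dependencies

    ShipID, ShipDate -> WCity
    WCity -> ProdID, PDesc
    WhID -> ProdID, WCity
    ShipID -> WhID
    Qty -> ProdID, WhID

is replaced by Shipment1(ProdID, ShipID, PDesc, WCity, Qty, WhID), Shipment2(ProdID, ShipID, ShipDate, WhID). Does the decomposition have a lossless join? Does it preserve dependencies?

Lossless test: (ProdID, ShipID, WhID)⁺ = {ProdID, ShipID, PDesc, WCity, WhID}, which is a superkey of neither fragment — lossy.
Dependency preservation: ShipID, ShipDate → WCity is not contained in any single fragment, but the restricted closure of its left-hand side across the fragments still reaches the right-hand side; the remaining FDs each lie inside some fragment. All dependencies are preserved.

lossy but dependency-preserving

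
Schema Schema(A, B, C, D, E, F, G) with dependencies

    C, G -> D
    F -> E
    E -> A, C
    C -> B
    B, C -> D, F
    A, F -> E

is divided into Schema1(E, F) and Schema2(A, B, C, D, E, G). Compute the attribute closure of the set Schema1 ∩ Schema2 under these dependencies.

Schema1 ∩ Schema2 = {E}.
E → A, C applies, adding A, C
C → B applies, adding B
B, C → D, F applies, adding D, F
Closure: {A, B, C, D, E, F}.

A, B, C, D, E, F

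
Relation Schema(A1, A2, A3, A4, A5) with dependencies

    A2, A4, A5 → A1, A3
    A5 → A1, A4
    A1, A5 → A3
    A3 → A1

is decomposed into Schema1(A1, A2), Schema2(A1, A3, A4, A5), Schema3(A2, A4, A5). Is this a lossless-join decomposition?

Chase test. Columns are A1, A2, A3, A4, A5; row i has aⱼ where attribute j ∈ Schemai, else bᵢⱼ.
Initial tableau (one row per fragment):
  row 1: a1 a2 b13 b14 b15
  row 2: a1 b22 a3 a4 a5
  row 3: b31 a2 b33 a4 a5
Rows 2 and 3 agree on A5; apply A5→A1, A4 and equate their A1, A4 entries.
Rows 2 and 3 agree on A1, A5; apply A1, A5→A3 and equate their A3 entries.
Row 3 is now all distinguished symbols — the join is lossless.

Yes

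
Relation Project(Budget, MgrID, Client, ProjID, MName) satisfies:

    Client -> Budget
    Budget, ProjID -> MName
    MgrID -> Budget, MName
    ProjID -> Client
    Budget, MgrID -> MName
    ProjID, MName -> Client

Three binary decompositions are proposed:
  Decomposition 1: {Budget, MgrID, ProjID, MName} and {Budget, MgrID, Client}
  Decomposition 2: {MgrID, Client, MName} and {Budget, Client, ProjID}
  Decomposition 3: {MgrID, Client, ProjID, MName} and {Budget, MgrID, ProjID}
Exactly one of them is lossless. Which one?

Decomposition 3

Decomposition 1: common = {Budget, MgrID}, closure = {Budget, MgrID, MName} → lossy.
Decomposition 2: common = {Client}, closure = {Budget, Client} → lossy.
Decomposition 3: common = {MgrID, ProjID}, closure = {Budget, MgrID, Client, ProjID, MName} → lossless.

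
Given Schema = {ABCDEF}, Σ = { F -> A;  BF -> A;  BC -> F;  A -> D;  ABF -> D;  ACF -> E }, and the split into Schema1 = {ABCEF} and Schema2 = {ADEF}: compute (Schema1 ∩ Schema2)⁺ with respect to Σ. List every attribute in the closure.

Schema1 ∩ Schema2 = {AEF}.
A → D applies, adding D
Closure: {ADEF}.

ADEF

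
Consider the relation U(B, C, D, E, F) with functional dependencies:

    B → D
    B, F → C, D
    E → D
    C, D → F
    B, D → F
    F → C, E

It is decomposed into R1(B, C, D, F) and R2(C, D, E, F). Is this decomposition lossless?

Yes

Common attributes: R1 ∩ R2 = {C, D, F}.
Closure of {C, D, F}: F → C, E applies, adding E. So (C, D, F)⁺ = {C, D, E, F}.
This closure contains every attribute of R2, so R1 ∩ R2 → R2. The join is lossless.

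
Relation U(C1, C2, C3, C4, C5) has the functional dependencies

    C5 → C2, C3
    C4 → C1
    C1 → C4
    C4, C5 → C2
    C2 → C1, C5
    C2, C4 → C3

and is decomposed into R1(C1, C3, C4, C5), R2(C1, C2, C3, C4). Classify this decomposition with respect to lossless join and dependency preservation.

Lossless test: (C1, C3, C4)⁺ = {C1, C3, C4}, which is a superkey of neither fragment — lossy.
Dependency preservation: the restricted closure of {C5} across the fragments never reaches {C2, C3}, so C5 → C2, C3 cannot be enforced without a join — not preserved.

lossy and not dependency-preserving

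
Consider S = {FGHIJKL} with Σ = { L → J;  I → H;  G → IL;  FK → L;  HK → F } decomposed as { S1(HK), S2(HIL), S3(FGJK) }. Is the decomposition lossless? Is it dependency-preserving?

lossy and not dependency-preserving

Lossless test (chase): applying each FD to every pair of rows produces no changes in the tableau, so no row becomes fully distinguished — the join is lossy.
Dependency preservation: the restricted closure of {L} across the fragments never reaches {J}, so L → J cannot be enforced without a join — not preserved.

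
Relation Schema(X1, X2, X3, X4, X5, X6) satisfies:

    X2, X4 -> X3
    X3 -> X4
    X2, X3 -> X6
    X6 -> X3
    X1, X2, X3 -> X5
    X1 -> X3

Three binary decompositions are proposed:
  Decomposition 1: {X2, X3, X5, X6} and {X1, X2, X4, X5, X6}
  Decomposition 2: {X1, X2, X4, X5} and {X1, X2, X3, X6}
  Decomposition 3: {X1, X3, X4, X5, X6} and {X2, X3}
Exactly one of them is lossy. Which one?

Decomposition 3

Decomposition 1: common = {X2, X5, X6}, closure = {X2, X3, X4, X5, X6} → lossless.
Decomposition 2: common = {X1, X2}, closure = {X1, X2, X3, X4, X5, X6} → lossless.
Decomposition 3: common = {X3}, closure = {X3, X4} → lossy.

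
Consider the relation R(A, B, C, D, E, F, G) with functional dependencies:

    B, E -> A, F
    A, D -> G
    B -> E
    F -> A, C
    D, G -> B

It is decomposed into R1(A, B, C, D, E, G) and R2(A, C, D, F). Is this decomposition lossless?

Yes

Common attributes: R1 ∩ R2 = {A, C, D}.
Closure of {A, C, D}: A, D → G applies, adding G; D, G → B applies, adding B; B → E applies, adding E; B, E → A, F applies, adding F. So (A, C, D)⁺ = {A, B, C, D, E, F, G}.
This closure contains every attribute of R1, so R1 ∩ R2 → R1. The join is lossless.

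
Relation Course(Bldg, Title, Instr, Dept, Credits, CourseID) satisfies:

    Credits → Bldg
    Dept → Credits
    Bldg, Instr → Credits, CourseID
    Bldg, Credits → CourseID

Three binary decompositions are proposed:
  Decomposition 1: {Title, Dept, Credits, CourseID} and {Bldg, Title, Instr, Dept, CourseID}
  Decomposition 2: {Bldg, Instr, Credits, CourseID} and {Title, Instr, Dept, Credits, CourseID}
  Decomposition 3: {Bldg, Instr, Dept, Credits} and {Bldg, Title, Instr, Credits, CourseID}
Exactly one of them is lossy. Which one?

Decomposition 3

Decomposition 1: common = {Title, Dept, CourseID}, closure = {Bldg, Title, Dept, Credits, CourseID} → lossless.
Decomposition 2: common = {Instr, Credits, CourseID}, closure = {Bldg, Instr, Credits, CourseID} → lossless.
Decomposition 3: common = {Bldg, Instr, Credits}, closure = {Bldg, Instr, Credits, CourseID} → lossy.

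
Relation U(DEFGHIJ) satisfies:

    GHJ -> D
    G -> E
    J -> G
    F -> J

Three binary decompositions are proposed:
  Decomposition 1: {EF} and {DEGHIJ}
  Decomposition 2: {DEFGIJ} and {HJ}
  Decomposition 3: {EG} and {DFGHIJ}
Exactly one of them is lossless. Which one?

Decomposition 1: common = {E}, closure = {E} → lossy.
Decomposition 2: common = {J}, closure = {EGJ} → lossy.
Decomposition 3: common = {G}, closure = {EG} → lossless.

Decomposition 3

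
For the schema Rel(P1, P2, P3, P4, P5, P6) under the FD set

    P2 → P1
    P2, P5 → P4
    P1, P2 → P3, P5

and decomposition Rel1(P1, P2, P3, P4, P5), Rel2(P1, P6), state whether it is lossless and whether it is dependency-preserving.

Lossless test: (P1)⁺ = {P1}, which is a superkey of neither fragment — lossy.
Dependency preservation: every FD's attributes lie within a single fragment, so each can be enforced locally — preserved.

lossy but dependency-preserving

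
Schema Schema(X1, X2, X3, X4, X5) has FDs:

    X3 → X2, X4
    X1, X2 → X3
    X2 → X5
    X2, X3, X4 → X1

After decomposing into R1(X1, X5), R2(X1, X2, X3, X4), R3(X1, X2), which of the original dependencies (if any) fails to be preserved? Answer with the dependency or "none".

X2 → X5

Check X2 → X5: no single fragment contains all of {X2, X5}, and the restricted closure of {X2} across the fragments never reaches {X5}.
X3 → X2, X4 is preserved.
X1, X2 → X3 is preserved.
X2, X3, X4 → X1 is preserved.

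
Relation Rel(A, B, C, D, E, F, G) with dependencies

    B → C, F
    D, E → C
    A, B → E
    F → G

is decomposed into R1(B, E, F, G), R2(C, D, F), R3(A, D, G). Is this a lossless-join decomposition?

No

Chase test. Columns are A, B, C, D, E, F, G; row i has aⱼ where attribute j ∈ Ri, else bᵢⱼ.
Initial tableau (one row per fragment):
  row 1: b11 a2 b13 b14 a5 a6 a7
  row 2: b21 b22 a3 a4 b25 a6 b27
  row 3: a1 b32 b33 a4 b35 b36 a7
Rows 1 and 2 agree on F; apply F→G and equate their G entries.
No row becomes fully distinguished — the join is lossy.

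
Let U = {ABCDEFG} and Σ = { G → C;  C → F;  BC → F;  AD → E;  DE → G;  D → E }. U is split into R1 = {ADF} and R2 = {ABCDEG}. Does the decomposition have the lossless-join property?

Yes

Common attributes: R1 ∩ R2 = {AD}.
Closure of {AD}: AD → E applies, adding E; DE → G applies, adding G; G → C applies, adding C; C → F applies, adding F. So (AD)⁺ = {ACDEFG}.
This closure contains every attribute of R1, so R1 ∩ R2 → R1. The join is lossless.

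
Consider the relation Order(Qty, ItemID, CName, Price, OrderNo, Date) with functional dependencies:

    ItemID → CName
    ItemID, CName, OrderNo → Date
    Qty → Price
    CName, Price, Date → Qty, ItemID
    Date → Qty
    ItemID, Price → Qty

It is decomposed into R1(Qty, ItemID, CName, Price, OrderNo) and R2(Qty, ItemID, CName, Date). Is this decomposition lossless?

Common attributes: R1 ∩ R2 = {Qty, ItemID, CName}.
Closure of {Qty, ItemID, CName}: Qty → Price applies, adding Price. So (Qty, ItemID, CName)⁺ = {Qty, ItemID, CName, Price}.
The closure contains neither all of R1 = {Qty, ItemID, CName, Price, OrderNo} nor all of R2 = {Qty, ItemID, CName, Date}, so the common attributes are not a superkey of either fragment. The join is lossy.

No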